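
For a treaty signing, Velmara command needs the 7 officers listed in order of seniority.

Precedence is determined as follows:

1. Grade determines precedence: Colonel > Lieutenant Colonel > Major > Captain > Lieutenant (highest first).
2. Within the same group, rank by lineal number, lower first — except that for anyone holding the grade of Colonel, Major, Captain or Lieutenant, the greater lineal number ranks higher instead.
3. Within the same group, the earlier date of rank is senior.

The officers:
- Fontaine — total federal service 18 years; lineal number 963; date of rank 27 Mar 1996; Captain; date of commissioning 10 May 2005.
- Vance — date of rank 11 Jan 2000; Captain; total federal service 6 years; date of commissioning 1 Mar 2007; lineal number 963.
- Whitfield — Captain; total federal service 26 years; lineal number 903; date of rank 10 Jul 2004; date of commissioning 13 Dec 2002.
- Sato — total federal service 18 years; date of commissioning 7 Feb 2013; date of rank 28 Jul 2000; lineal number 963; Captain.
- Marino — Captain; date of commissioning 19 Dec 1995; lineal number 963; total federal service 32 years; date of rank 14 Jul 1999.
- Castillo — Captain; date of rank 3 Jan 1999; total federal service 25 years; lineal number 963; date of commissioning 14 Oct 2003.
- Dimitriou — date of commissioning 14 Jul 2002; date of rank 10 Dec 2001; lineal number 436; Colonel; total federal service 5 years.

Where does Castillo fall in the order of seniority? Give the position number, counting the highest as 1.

3

By grade: Dimitriou (Colonel); then Fontaine, Castillo, Marino, Vance, Sato and Whitfield (Captain).
Among Fontaine, Castillo, Marino, Vance, Sato and Whitfield, by lineal number (higher first) (reversed rule for this group): Fontaine, Castillo, Marino, Vance and Sato (963) before Whitfield (903).
Among Fontaine, Castillo, Marino, Vance and Sato, by date of rank (earlier first): Fontaine (27 Mar 1996) before Castillo (3 Jan 1999) before Marino (14 Jul 1999) before Vance (11 Jan 2000) before Sato (28 Jul 2000).
Order: Dimitriou, Fontaine, Castillo, Marino, Vance, Sato, Whitfield. So position 3.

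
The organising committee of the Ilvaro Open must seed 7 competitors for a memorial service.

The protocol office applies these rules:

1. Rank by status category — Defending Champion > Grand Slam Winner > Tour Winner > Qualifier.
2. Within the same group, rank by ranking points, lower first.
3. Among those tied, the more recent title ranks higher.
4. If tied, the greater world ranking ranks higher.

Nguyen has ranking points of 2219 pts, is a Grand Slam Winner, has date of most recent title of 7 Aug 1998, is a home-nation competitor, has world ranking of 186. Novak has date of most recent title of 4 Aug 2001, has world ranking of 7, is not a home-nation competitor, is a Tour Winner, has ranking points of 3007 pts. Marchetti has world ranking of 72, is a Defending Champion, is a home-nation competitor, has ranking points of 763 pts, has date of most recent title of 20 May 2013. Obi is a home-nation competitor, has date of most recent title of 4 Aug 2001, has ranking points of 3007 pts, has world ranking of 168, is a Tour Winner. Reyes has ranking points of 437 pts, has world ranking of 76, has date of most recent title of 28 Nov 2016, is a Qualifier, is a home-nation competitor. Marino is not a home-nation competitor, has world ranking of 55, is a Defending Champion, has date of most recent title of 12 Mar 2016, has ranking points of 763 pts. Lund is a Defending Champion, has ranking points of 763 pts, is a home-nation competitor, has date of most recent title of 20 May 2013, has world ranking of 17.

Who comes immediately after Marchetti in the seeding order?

Lund

By status category: Marino, Marchetti and Lund (Defending Champion); then Nguyen (Grand Slam Winner); then Obi and Novak (Tour Winner); then Reyes (Qualifier).
Marino, Marchetti and Lund all have ranking points 763 pts, so the next rule applies.
Among Marino, Marchetti and Lund, by date of most recent title (later first): Marino (12 Mar 2016) before Marchetti and Lund (20 May 2013).
Among Marchetti and Lund, by world ranking (higher first): Marchetti (72) before Lund (17).
Obi and Novak both have ranking points 3007 pts, so the next rule applies.
Obi and Novak both have date of most recent title 4 Aug 2001, so the next rule applies.
Among Obi and Novak, by world ranking (higher first): Obi (168) before Novak (7).
Order: Marino, Marchetti, Lund, Nguyen, Obi, Novak, Reyes.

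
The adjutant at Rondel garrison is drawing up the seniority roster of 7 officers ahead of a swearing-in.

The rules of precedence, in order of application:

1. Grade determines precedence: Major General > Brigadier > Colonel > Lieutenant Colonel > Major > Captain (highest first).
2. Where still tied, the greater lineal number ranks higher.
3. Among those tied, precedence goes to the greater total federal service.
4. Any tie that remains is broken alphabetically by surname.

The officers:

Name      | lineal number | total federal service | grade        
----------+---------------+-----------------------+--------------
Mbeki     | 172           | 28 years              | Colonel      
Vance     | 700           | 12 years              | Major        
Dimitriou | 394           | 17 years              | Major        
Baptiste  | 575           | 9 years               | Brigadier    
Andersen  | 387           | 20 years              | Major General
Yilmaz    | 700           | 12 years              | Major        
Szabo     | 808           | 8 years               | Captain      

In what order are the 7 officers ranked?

By grade: Andersen (Major General); then Baptiste (Brigadier); then Mbeki (Colonel); then Vance, Yilmaz and Dimitriou (Major); then Szabo (Captain).
Among Vance, Yilmaz and Dimitriou, by lineal number (higher first): Vance and Yilmaz (700) before Dimitriou (394).
Vance and Yilmaz both have total federal service 12 years, so the next rule applies.
Among Vance and Yilmaz, alphabetically by surname: Vance before Yilmaz.
Full order: Andersen, Baptiste, Mbeki, Vance, Yilmaz, Dimitriou, Szabo.

Andersen, Baptiste, Mbeki, Vance, Yilmaz, Dimitriou, Szabo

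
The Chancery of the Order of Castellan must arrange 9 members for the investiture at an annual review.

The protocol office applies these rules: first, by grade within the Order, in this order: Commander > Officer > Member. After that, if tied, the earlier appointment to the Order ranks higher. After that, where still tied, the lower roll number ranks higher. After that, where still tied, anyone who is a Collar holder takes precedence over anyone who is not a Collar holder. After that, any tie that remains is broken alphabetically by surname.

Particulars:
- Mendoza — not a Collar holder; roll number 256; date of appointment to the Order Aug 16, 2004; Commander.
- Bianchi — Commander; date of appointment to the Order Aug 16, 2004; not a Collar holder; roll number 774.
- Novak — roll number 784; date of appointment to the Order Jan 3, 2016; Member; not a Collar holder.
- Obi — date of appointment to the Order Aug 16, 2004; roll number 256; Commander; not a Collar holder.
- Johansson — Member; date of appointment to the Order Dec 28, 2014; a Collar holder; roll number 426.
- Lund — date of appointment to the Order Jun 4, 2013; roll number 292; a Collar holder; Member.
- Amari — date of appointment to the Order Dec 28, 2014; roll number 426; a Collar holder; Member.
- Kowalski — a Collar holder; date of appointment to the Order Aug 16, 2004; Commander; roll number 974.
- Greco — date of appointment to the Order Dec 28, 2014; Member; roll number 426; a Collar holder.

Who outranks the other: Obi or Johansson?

By grade within the Order: Mendoza, Obi, Bianchi and Kowalski (Commander); then Lund, Amari, Greco, Johansson and Novak (Member).
Mendoza, Obi, Bianchi and Kowalski all have date of appointment to the Order Aug 16, 2004, so the next rule applies.
Among Mendoza, Obi, Bianchi and Kowalski, by roll number (lower first): Mendoza and Obi (256) before Bianchi (774) before Kowalski (974).
Mendoza and Obi are each not a Collar holder, so the next rule applies.
Among Mendoza and Obi, alphabetically by surname: Mendoza before Obi.
Among Lund, Amari, Greco, Johansson and Novak, by date of appointment to the Order (earlier first): Lund (Jun 4, 2013) before Amari, Greco and Johansson (Dec 28, 2014) before Novak (Jan 3, 2016).
Amari, Greco and Johansson all have roll number 426, so the next rule applies.
Amari, Greco and Johansson are each a Collar holder, so the next rule applies.
Among Amari, Greco and Johansson, alphabetically by surname: Amari before Greco before Johansson.
So Obi takes precedence.

Obi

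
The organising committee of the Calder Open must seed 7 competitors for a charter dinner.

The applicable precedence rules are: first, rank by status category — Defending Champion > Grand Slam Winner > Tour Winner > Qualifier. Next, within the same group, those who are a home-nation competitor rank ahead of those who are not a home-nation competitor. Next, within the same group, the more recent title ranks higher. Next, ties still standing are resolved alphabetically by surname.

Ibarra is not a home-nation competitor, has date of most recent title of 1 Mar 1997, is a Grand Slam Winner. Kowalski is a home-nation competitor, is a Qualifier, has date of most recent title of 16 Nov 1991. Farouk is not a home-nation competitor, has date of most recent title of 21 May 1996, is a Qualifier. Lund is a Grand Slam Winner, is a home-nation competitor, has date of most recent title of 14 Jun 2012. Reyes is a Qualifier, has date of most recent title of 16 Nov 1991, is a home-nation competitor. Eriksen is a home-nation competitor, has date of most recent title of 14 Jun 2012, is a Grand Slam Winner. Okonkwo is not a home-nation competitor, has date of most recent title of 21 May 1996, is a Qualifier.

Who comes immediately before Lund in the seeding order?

Eriksen

By status category: Eriksen, Lund and Ibarra (Grand Slam Winner); then Kowalski, Reyes, Farouk and Okonkwo (Qualifier).
Among Eriksen, Lund and Ibarra, a home-nation competitor before not a home-nation competitor: Eriksen and Lund (a home-nation competitor) before Ibarra (not a home-nation competitor).
Eriksen and Lund both have date of most recent title 14 Jun 2012, so the next rule applies.
Among Eriksen and Lund, alphabetically by surname: Eriksen before Lund.
Among Kowalski, Reyes, Farouk and Okonkwo, a home-nation competitor before not a home-nation competitor: Kowalski and Reyes (a home-nation competitor) before Farouk and Okonkwo (not a home-nation competitor).
Kowalski and Reyes both have date of most recent title 16 Nov 1991, so the next rule applies.
Among Kowalski and Reyes, alphabetically by surname: Kowalski before Reyes.
Farouk and Okonkwo both have date of most recent title 21 May 1996, so the next rule applies.
Among Farouk and Okonkwo, alphabetically by surname: Farouk before Okonkwo.
Order: Eriksen, Lund, Ibarra, Kowalski, Reyes, Farouk, Okonkwo.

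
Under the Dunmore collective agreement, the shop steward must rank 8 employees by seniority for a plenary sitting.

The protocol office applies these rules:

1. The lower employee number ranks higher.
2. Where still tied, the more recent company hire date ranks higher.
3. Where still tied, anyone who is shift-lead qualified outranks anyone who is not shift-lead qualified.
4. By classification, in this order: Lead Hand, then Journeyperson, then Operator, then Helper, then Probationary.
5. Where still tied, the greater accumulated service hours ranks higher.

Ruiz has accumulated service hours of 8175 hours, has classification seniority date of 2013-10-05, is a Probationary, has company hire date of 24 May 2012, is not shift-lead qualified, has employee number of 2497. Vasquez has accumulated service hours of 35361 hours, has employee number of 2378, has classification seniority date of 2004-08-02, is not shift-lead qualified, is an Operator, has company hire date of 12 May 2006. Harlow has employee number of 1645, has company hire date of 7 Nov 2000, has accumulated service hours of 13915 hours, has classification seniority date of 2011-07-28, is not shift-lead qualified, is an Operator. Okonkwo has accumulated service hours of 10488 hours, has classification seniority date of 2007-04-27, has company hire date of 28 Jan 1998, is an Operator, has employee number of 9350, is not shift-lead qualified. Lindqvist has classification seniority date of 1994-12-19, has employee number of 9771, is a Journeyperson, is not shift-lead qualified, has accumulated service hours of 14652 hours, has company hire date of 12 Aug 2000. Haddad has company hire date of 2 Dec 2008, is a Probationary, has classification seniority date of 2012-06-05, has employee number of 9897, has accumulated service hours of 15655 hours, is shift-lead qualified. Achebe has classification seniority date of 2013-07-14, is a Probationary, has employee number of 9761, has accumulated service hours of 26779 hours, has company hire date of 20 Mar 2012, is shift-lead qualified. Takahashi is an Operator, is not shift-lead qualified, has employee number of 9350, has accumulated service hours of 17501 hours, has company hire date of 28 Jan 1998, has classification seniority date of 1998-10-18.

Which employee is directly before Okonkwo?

Takahashi

By employee number (lower first): Harlow (1645); then Vasquez (2378); then Ruiz (2497); then Takahashi and Okonkwo (both 9350); then Achebe (9761); then Lindqvist (9771); then Haddad (9897).
Takahashi and Okonkwo both have company hire date 28 Jan 1998, so the next rule applies.
Takahashi and Okonkwo are each not shift-lead qualified, so the next rule applies.
Takahashi and Okonkwo are each Operator, so the next rule applies.
Among Takahashi and Okonkwo, by accumulated service hours (higher first): Takahashi (17501 hours) before Okonkwo (10488 hours).
Order: Harlow, Vasquez, Ruiz, Takahashi, Okonkwo, Achebe, Lindqvist, Haddad.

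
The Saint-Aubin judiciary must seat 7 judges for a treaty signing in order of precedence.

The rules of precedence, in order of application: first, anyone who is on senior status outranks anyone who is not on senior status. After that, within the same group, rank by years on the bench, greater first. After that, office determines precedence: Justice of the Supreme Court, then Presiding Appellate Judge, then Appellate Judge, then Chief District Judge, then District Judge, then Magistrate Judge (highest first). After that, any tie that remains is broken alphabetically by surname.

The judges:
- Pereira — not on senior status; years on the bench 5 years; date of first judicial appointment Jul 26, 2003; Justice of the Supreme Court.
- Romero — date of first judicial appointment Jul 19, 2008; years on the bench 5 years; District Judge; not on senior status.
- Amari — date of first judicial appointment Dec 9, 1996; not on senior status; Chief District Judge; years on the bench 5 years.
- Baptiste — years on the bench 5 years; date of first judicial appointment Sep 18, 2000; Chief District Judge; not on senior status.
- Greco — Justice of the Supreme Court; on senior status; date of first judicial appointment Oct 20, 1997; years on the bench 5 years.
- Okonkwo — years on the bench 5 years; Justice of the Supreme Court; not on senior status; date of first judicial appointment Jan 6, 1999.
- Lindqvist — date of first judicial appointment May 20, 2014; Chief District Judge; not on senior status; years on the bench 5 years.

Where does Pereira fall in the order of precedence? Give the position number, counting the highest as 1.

3

By the first rule: Greco (on senior status); then Okonkwo, Pereira, Amari, Baptiste, Lindqvist and Romero (each not on senior status).
Okonkwo, Pereira, Amari, Baptiste, Lindqvist and Romero all have years on the bench 5 years, so the next rule applies.
Among Okonkwo, Pereira, Amari, Baptiste, Lindqvist and Romero, by office: Okonkwo and Pereira (Justice of the Supreme Court) before Amari, Baptiste and Lindqvist (Chief District Judge) before Romero (District Judge).
Among Okonkwo and Pereira, alphabetically by surname: Okonkwo before Pereira.
Among Amari, Baptiste and Lindqvist, alphabetically by surname: Amari before Baptiste before Lindqvist.
Order: Greco, Okonkwo, Pereira, Amari, Baptiste, Lindqvist, Romero. So position 3.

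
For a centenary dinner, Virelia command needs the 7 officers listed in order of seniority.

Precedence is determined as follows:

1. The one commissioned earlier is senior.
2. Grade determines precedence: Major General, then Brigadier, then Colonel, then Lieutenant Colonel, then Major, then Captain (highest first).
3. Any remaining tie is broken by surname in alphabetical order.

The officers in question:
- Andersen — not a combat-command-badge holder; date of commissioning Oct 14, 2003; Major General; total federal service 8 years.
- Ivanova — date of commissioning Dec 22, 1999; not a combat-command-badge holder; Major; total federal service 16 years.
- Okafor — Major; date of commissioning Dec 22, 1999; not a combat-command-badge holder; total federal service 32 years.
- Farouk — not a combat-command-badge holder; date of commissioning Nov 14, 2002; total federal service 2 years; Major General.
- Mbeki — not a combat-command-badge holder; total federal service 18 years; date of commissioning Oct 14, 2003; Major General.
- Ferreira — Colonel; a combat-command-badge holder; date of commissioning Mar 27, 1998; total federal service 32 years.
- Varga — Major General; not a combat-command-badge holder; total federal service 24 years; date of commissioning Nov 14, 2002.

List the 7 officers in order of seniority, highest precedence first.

Ferreira, Ivanova, Okafor, Farouk, Varga, Andersen, Mbeki

By date of commissioning (earlier first): Ferreira (Mar 27, 1998); then Ivanova and Okafor (both Dec 22, 1999); then Farouk and Varga (both Nov 14, 2002); then Andersen and Mbeki (both Oct 14, 2003).
Ivanova and Okafor are each Major, so the next rule applies.
Among Ivanova and Okafor, alphabetically by surname: Ivanova before Okafor.
Farouk and Varga are each Major General, so the next rule applies.
Among Farouk and Varga, alphabetically by surname: Farouk before Varga.
Andersen and Mbeki are each Major General, so the next rule applies.
Among Andersen and Mbeki, alphabetically by surname: Andersen before Mbeki.
Full order: Ferreira, Ivanova, Okafor, Farouk, Varga, Andersen, Mbeki.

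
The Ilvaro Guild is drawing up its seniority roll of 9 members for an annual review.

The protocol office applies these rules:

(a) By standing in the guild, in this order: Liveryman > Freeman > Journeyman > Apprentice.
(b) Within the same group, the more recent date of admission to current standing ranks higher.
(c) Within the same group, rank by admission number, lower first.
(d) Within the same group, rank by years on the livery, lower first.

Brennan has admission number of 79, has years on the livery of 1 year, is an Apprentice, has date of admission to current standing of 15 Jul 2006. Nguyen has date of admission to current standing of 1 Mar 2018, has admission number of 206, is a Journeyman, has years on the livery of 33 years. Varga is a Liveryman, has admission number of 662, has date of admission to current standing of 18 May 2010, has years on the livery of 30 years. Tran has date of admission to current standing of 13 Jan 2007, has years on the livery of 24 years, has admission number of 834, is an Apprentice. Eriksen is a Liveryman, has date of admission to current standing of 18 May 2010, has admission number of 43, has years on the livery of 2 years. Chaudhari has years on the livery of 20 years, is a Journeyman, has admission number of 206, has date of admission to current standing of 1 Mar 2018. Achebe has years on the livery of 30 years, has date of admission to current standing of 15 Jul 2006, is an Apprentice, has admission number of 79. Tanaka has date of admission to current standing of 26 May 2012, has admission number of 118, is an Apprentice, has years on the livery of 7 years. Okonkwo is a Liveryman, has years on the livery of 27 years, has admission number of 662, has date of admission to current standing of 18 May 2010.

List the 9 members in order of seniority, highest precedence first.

By standing in the guild: Eriksen, Okonkwo and Varga (Liveryman); then Chaudhari and Nguyen (Journeyman); then Tanaka, Tran, Brennan and Achebe (Apprentice).
Eriksen, Okonkwo and Varga all have date of admission to current standing 18 May 2010, so the next rule applies.
Among Eriksen, Okonkwo and Varga, by admission number (lower first): Eriksen (43) before Okonkwo and Varga (662).
Among Okonkwo and Varga, by years on the livery (lower first): Okonkwo (27 years) before Varga (30 years).
Chaudhari and Nguyen both have date of admission to current standing 1 Mar 2018, so the next rule applies.
Chaudhari and Nguyen both have admission number 206, so the next rule applies.
Among Chaudhari and Nguyen, by years on the livery (lower first): Chaudhari (20 years) before Nguyen (33 years).
Among Tanaka, Tran, Brennan and Achebe, by date of admission to current standing (later first): Tanaka (26 May 2012) before Tran (13 Jan 2007) before Brennan and Achebe (15 Jul 2006).
Brennan and Achebe both have admission number 79, so the next rule applies.
Among Brennan and Achebe, by years on the livery (lower first): Brennan (1 year) before Achebe (30 years).
Full order: Eriksen, Okonkwo, Varga, Chaudhari, Nguyen, Tanaka, Tran, Brennan, Achebe.

Eriksen, Okonkwo, Varga, Chaudhari, Nguyen, Tanaka, Tran, Brennan, Achebe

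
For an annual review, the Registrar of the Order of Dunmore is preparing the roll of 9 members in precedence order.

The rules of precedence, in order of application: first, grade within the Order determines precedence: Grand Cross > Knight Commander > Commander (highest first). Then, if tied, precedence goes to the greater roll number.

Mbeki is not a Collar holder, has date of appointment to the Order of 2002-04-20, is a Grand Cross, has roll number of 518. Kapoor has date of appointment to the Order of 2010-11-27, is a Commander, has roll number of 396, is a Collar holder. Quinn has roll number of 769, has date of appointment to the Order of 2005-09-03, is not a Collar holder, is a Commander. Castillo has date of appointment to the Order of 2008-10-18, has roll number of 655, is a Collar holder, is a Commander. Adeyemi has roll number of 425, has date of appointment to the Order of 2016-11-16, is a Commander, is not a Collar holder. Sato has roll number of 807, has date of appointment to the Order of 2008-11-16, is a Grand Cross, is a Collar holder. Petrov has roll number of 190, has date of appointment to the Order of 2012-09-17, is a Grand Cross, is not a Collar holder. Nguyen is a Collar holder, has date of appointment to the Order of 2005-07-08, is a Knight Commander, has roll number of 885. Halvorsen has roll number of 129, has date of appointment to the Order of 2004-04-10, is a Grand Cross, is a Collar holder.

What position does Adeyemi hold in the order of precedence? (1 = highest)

8

By grade within the Order: Sato, Mbeki, Petrov and Halvorsen (Grand Cross); then Nguyen (Knight Commander); then Quinn, Castillo, Adeyemi and Kapoor (Commander).
Among Sato, Mbeki, Petrov and Halvorsen, by roll number (higher first): Sato (807) before Mbeki (518) before Petrov (190) before Halvorsen (129).
Among Quinn, Castillo, Adeyemi and Kapoor, by roll number (higher first): Quinn (769) before Castillo (655) before Adeyemi (425) before Kapoor (396).
Order: Sato, Mbeki, Petrov, Halvorsen, Nguyen, Quinn, Castillo, Adeyemi, Kapoor. So position 8.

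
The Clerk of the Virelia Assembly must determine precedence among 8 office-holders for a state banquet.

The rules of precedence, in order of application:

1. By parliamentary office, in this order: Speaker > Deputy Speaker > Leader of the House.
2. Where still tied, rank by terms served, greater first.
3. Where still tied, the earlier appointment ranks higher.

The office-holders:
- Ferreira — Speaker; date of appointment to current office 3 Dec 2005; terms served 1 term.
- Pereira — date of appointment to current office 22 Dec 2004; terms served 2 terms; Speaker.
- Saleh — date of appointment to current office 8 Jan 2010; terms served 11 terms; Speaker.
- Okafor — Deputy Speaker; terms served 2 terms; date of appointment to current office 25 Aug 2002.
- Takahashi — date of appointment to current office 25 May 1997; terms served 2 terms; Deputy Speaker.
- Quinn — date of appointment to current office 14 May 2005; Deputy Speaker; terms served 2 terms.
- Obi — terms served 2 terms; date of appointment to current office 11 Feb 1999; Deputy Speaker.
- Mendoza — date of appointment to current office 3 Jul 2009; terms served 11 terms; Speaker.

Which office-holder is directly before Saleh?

By parliamentary office: Mendoza, Saleh, Pereira and Ferreira (Speaker); then Takahashi, Obi, Okafor and Quinn (Deputy Speaker).
Among Mendoza, Saleh, Pereira and Ferreira, by terms served (higher first): Mendoza and Saleh (11 terms) before Pereira (2 terms) before Ferreira (1 term).
Among Mendoza and Saleh, by date of appointment to current office (earlier first): Mendoza (3 Jul 2009) before Saleh (8 Jan 2010).
Takahashi, Obi, Okafor and Quinn all have terms served 2 terms, so the next rule applies.
Among Takahashi, Obi, Okafor and Quinn, by date of appointment to current office (earlier first): Takahashi (25 May 1997) before Obi (11 Feb 1999) before Okafor (25 Aug 2002) before Quinn (14 May 2005).
Order: Mendoza, Saleh, Pereira, Ferreira, Takahashi, Obi, Okafor, Quinn.

Mendoza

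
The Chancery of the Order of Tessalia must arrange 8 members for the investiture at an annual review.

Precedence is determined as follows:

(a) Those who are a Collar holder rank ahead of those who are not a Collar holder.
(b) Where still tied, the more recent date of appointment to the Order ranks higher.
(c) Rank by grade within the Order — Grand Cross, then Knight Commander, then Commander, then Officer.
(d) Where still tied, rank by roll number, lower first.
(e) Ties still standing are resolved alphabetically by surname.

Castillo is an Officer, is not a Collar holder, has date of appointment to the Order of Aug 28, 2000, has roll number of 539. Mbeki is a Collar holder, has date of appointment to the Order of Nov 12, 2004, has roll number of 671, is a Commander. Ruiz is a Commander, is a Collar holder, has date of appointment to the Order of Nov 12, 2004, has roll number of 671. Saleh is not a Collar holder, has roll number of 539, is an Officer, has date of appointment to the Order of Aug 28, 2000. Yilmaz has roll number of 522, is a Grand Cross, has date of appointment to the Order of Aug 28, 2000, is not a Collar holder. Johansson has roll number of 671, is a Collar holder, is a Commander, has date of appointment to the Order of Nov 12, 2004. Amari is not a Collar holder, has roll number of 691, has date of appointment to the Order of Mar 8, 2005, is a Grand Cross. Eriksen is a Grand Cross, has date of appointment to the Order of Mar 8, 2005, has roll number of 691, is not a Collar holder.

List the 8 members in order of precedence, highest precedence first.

Johansson, Mbeki, Ruiz, Amari, Eriksen, Yilmaz, Castillo, Saleh

By the first rule: Johansson, Mbeki and Ruiz (each a Collar holder); then Amari, Eriksen, Yilmaz, Castillo and Saleh (each not a Collar holder).
Johansson, Mbeki and Ruiz all have date of appointment to the Order Nov 12, 2004, so the next rule applies.
Johansson, Mbeki and Ruiz are each Commander, so the next rule applies.
Johansson, Mbeki and Ruiz all have roll number 671, so the next rule applies.
Among Johansson, Mbeki and Ruiz, alphabetically by surname: Johansson before Mbeki before Ruiz.
Among Amari, Eriksen, Yilmaz, Castillo and Saleh, by date of appointment to the Order (later first): Amari and Eriksen (Mar 8, 2005) before Yilmaz, Castillo and Saleh (Aug 28, 2000).
Amari and Eriksen are each Grand Cross, so the next rule applies.
Amari and Eriksen both have roll number 691, so the next rule applies.
Among Amari and Eriksen, alphabetically by surname: Amari before Eriksen.
Among Yilmaz, Castillo and Saleh, by grade within the Order: Yilmaz (Grand Cross) before Castillo and Saleh (Officer).
Castillo and Saleh both have roll number 539, so the next rule applies.
Among Castillo and Saleh, alphabetically by surname: Castillo before Saleh.
Full order: Johansson, Mbeki, Ruiz, Amari, Eriksen, Yilmaz, Castillo, Saleh.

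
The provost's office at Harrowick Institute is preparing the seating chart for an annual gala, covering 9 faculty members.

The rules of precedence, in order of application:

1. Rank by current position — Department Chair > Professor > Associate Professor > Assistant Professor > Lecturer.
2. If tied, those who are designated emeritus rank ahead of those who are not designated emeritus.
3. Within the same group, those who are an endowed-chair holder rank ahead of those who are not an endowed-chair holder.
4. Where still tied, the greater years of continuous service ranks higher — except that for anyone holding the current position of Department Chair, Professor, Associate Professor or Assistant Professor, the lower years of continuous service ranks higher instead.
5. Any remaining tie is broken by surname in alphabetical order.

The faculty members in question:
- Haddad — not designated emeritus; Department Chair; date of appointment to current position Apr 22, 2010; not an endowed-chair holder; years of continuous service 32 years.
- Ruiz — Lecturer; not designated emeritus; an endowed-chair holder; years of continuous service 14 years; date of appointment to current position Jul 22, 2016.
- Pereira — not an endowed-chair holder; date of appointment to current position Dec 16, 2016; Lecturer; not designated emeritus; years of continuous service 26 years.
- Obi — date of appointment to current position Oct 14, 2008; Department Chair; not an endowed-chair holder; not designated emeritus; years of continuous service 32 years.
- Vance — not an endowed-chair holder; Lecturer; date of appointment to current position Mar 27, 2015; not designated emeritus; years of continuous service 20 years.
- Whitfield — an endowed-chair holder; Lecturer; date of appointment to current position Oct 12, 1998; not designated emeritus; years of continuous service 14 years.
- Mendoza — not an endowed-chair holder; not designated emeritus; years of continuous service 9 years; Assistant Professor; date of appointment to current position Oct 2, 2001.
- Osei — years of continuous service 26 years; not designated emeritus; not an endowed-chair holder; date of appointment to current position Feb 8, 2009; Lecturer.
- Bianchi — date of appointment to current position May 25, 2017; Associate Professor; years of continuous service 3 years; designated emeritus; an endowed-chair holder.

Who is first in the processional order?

By current position: Haddad and Obi (Department Chair); then Bianchi (Associate Professor); then Mendoza (Assistant Professor); then Ruiz, Whitfield, Osei, Pereira and Vance (Lecturer).
Haddad and Obi are each not designated emeritus, so the next rule applies.
Haddad and Obi are each not an endowed-chair holder, so the next rule applies.
Haddad and Obi both have years of continuous service 32 years, so the next rule applies.
Among Haddad and Obi, alphabetically by surname: Haddad before Obi.
Ruiz, Whitfield, Osei, Pereira and Vance are each not designated emeritus, so the next rule applies.
Among Ruiz, Whitfield, Osei, Pereira and Vance, an endowed-chair holder before not an endowed-chair holder: Ruiz and Whitfield (an endowed-chair holder) before Osei, Pereira and Vance (not an endowed-chair holder).
Ruiz and Whitfield both have years of continuous service 14 years, so the next rule applies.
Among Ruiz and Whitfield, alphabetically by surname: Ruiz before Whitfield.
Among Osei, Pereira and Vance, by years of continuous service (higher first): Osei and Pereira (26 years) before Vance (20 years).
Among Osei and Pereira, alphabetically by surname: Osei before Pereira.
Order: Haddad, Obi, Bianchi, Mendoza, Ruiz, Whitfield, Osei, Pereira, Vance.

Haddad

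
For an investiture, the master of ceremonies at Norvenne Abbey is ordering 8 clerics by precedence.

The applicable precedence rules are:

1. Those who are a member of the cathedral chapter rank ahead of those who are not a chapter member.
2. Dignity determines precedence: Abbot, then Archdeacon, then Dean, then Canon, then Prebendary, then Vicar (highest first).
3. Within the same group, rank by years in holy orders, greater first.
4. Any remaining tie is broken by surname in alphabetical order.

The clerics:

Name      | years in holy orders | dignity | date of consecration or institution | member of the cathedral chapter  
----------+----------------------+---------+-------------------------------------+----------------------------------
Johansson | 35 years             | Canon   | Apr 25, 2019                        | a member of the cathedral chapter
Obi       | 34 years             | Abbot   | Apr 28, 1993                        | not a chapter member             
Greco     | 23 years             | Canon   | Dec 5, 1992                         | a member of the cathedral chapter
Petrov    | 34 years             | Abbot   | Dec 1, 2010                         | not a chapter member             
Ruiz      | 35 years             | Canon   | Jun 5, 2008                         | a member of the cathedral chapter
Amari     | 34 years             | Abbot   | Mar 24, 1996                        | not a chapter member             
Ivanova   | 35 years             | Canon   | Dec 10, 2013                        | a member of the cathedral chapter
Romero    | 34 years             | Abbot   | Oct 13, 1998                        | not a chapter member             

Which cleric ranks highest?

By the first rule: Ivanova, Johansson, Ruiz and Greco (each a member of the cathedral chapter); then Amari, Obi, Petrov and Romero (each not a chapter member).
Ivanova, Johansson, Ruiz and Greco are each Canon, so the next rule applies.
Among Ivanova, Johansson, Ruiz and Greco, by years in holy orders (higher first): Ivanova, Johansson and Ruiz (35 years) before Greco (23 years).
Among Ivanova, Johansson and Ruiz, alphabetically by surname: Ivanova before Johansson before Ruiz.
Amari, Obi, Petrov and Romero are each Abbot, so the next rule applies.
Amari, Obi, Petrov and Romero all have years in holy orders 34 years, so the next rule applies.
Among Amari, Obi, Petrov and Romero, alphabetically by surname: Amari before Obi before Petrov before Romero.
Order: Ivanova, Johansson, Ruiz, Greco, Amari, Obi, Petrov, Romero.

Ivanova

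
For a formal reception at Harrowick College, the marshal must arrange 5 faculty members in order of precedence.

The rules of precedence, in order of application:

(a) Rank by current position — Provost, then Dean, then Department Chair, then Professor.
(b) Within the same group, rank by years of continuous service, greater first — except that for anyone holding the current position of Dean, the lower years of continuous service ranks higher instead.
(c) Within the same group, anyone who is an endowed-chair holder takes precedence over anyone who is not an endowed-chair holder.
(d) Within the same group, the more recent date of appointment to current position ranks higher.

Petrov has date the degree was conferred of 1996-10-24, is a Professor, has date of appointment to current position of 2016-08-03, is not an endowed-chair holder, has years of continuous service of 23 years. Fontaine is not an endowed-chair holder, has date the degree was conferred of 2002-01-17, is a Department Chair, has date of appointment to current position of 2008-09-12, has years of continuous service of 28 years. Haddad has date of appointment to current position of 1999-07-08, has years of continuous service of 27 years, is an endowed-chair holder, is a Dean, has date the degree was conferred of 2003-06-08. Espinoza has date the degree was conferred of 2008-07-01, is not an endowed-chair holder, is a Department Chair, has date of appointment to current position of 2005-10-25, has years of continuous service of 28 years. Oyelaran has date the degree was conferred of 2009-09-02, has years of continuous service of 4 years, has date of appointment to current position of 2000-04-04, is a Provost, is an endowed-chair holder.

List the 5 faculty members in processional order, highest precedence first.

Oyelaran, Haddad, Fontaine, Espinoza, Petrov

By current position: Oyelaran (Provost); then Haddad (Dean); then Fontaine and Espinoza (Department Chair); then Petrov (Professor).
Fontaine and Espinoza both have years of continuous service 28 years, so the next rule applies.
Fontaine and Espinoza are each not an endowed-chair holder, so the next rule applies.
Among Fontaine and Espinoza, by date of appointment to current position (later first): Fontaine (2008-09-12) before Espinoza (2005-10-25).
Full order: Oyelaran, Haddad, Fontaine, Espinoza, Petrov.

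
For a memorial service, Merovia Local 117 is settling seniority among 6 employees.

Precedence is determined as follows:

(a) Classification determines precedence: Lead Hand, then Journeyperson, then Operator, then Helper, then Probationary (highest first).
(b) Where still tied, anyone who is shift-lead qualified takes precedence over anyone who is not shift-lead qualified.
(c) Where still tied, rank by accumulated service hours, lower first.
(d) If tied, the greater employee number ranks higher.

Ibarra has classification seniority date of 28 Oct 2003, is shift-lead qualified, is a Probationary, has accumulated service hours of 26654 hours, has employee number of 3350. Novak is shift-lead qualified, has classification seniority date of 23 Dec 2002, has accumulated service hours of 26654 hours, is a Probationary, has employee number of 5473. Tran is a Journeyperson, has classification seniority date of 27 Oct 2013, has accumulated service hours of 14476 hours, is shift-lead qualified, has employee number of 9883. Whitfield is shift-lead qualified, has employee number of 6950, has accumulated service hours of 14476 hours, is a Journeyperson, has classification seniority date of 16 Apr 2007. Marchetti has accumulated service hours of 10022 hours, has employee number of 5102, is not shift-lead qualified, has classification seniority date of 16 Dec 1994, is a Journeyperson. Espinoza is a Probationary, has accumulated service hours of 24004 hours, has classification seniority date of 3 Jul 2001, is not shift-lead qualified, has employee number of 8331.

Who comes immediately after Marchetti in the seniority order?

Novak

By classification: Tran, Whitfield and Marchetti (Journeyperson); then Novak, Ibarra and Espinoza (Probationary).
Among Tran, Whitfield and Marchetti, shift-lead qualified before not shift-lead qualified: Tran and Whitfield (shift-lead qualified) before Marchetti (not shift-lead qualified).
Tran and Whitfield both have accumulated service hours 14476 hours, so the next rule applies.
Among Tran and Whitfield, by employee number (higher first): Tran (9883) before Whitfield (6950).
Among Novak, Ibarra and Espinoza, shift-lead qualified before not shift-lead qualified: Novak and Ibarra (shift-lead qualified) before Espinoza (not shift-lead qualified).
Novak and Ibarra both have accumulated service hours 26654 hours, so the next rule applies.
Among Novak and Ibarra, by employee number (higher first): Novak (5473) before Ibarra (3350).
Order: Tran, Whitfield, Marchetti, Novak, Ibarra, Espinoza.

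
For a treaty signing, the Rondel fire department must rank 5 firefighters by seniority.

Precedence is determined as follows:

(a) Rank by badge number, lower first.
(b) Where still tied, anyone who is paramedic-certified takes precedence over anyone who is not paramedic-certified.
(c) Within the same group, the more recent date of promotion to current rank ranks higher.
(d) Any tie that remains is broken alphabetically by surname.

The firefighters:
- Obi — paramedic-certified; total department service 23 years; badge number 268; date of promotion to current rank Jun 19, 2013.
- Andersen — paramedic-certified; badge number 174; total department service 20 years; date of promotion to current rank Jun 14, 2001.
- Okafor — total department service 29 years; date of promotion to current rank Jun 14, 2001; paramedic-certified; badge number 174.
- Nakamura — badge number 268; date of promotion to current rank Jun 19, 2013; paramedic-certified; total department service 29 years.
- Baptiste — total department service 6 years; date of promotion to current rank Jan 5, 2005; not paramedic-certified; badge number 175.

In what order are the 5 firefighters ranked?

Andersen, Okafor, Baptiste, Nakamura, Obi

By badge number (lower first): Andersen and Okafor (both 174); then Baptiste (175); then Nakamura and Obi (both 268).
Andersen and Okafor are each paramedic-certified, so the next rule applies.
Andersen and Okafor both have date of promotion to current rank Jun 14, 2001, so the next rule applies.
Among Andersen and Okafor, alphabetically by surname: Andersen before Okafor.
Nakamura and Obi are each paramedic-certified, so the next rule applies.
Nakamura and Obi both have date of promotion to current rank Jun 19, 2013, so the next rule applies.
Among Nakamura and Obi, alphabetically by surname: Nakamura before Obi.
Full order: Andersen, Okafor, Baptiste, Nakamura, Obi.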